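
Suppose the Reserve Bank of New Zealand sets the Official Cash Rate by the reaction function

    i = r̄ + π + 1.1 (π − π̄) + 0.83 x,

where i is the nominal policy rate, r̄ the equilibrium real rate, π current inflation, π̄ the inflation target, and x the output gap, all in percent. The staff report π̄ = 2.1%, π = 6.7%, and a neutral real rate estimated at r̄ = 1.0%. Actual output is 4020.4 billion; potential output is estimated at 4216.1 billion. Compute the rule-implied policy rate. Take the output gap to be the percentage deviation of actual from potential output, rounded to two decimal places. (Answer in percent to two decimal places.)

Output gap = 100 × (4020.4 − 4216.1) / 4216.1 = -4.64%.
i = 1.00 + 6.70 + 1.1 × (6.70 − 2.10) + 0.83 × (-4.64)
   = 1.00 + 6.7 + 5.06 − 3.8512 = 8.91

8.91%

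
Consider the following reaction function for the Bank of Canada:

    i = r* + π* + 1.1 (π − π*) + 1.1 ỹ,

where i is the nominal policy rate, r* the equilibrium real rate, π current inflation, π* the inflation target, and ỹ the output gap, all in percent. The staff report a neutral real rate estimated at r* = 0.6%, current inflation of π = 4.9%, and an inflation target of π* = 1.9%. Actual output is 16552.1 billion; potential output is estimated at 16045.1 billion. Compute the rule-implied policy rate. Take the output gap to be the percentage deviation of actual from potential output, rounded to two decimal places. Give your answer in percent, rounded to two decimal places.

9.28%

Output gap = 100 × (16552.1 − 16045.1) / 16045.1 = 3.16%.
i = 0.60 + 1.90 + 1.1 × (4.90 − 1.90) + 1.1 × 3.16
   = 0.60 + 1.9 + 3.3 + 3.476 = 9.28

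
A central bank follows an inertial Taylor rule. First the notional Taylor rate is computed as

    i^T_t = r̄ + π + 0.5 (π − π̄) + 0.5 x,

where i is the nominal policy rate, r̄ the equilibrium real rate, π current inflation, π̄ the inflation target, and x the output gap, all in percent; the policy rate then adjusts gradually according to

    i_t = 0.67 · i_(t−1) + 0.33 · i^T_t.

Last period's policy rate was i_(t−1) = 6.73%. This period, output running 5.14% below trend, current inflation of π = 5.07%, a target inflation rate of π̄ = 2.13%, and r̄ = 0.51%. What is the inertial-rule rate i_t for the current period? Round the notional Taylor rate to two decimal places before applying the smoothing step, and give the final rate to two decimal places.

Output 5.14% below potential → x = -5.14.
i^T_t = 0.51 + 5.07 + 0.5 × (5.07 − 2.13) + 0.5 × (-5.14)
   = 0.51 + 5.07 + 1.47 − 2.57 = 4.48
i_t = 0.67 × 6.73 + 0.33 × 4.48 = 4.5091 + 1.4784 = 5.99

5.99%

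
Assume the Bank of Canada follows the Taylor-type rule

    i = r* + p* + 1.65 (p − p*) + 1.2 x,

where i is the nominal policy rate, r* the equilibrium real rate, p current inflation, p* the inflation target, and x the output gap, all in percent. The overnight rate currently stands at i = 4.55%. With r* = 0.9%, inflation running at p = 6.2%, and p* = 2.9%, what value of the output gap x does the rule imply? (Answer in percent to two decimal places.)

-3.91%

1.2 x = 4.55 − 0.9 − 2.9 − 1.65 × (6.2 − 2.9) = -4.695
x = -4.695 / 1.2 = -3.91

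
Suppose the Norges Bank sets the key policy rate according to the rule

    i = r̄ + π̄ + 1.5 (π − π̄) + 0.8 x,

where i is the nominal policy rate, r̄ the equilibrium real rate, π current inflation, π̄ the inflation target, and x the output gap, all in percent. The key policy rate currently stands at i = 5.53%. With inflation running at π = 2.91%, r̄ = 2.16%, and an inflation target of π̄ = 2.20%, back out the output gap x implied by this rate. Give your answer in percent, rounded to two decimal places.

0.8 x = 5.53 − 2.16 − 2.20 − 1.5 × (2.91 − 2.20) = 0.105
x = 0.105 / 0.8 = 0.13

0.13%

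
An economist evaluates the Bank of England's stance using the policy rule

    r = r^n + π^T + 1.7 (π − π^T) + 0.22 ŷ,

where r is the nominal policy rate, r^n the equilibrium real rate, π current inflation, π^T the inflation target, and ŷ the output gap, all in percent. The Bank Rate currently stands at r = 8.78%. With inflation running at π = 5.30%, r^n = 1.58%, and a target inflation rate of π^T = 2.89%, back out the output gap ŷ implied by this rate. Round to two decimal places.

0.22 ŷ = 8.78 − 1.58 − 2.89 − 1.7 × (5.30 − 2.89) = 0.213
ŷ = 0.213 / 0.22 = 0.97

0.97%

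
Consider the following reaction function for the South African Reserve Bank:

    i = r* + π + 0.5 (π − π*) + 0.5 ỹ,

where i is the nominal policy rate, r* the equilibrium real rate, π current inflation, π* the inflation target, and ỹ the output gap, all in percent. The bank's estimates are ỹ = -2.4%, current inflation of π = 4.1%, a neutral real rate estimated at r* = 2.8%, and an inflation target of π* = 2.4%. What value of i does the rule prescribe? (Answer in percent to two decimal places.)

6.55%

i = 2.8 + 4.1 + 0.5 × (4.1 − 2.4) + 0.5 × (-2.4)
   = 2.8 + 4.1 + 0.85 − 1.2 = 6.55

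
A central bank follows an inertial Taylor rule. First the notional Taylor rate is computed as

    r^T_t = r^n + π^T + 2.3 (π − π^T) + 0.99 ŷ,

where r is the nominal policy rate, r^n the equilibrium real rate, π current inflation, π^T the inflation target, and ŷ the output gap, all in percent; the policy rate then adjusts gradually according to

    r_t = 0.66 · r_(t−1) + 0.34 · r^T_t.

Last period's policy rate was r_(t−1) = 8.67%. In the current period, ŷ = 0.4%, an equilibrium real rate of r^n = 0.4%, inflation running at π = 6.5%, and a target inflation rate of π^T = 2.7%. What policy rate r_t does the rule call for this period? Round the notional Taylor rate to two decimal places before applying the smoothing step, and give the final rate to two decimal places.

9.88%

r^T_t = 0.4 + 2.7 + 2.3 × (6.5 − 2.7) + 0.99 × 0.4
   = 0.4 + 2.7 + 8.74 + 0.396 = 12.24
r_t = 0.66 × 8.67 + 0.34 × 12.24 = 5.7222 + 4.1616 = 9.88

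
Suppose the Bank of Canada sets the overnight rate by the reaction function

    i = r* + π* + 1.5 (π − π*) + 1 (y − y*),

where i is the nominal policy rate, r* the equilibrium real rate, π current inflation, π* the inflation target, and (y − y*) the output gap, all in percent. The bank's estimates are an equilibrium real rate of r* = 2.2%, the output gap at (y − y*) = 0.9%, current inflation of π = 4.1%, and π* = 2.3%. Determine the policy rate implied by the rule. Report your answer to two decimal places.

i = 2.2 + 2.3 + 1.5 × (4.1 − 2.3) + 1 × 0.9
   = 2.2 + 2.3 + 2.7 + 0.9 = 8.10

8.10%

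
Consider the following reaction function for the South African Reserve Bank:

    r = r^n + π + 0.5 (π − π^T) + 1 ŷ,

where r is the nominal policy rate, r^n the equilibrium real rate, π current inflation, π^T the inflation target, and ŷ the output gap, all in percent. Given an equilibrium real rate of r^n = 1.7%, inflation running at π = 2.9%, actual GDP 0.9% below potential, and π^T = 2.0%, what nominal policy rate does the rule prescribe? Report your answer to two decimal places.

Output 0.9% below potential → ŷ = -0.9.
r = 1.7 + 2.9 + 0.5 × (2.9 − 2.0) + 1 × (-0.9)
   = 1.7 + 2.9 + 0.45 − 0.9 = 4.15

4.15%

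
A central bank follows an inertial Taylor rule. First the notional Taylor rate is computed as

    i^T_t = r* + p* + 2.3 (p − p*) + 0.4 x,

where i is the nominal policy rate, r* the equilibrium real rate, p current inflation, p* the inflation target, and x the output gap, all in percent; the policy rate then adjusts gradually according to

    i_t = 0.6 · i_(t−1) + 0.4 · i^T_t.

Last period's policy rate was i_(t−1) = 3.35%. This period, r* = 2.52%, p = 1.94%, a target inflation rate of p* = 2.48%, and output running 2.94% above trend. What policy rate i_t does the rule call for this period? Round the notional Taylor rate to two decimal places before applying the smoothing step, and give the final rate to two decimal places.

Output 2.94% above potential → x = 2.94.
i^T_t = 2.52 + 2.48 + 2.3 × (1.94 − 2.48) + 0.4 × 2.94
   = 2.52 + 2.48 − 1.242 + 1.176 = 4.93
i_t = 0.6 × 3.35 + 0.4 × 4.93 = 2.01 + 1.972 = 3.98

3.98%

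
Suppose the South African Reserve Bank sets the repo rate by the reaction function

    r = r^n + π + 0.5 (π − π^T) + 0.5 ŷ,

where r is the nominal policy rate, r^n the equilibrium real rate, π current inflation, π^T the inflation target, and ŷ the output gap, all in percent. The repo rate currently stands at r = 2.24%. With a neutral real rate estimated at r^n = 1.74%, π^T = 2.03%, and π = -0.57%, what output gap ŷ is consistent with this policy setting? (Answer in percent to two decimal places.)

0.5 ŷ = 2.24 − 1.74 − (-0.57) − 0.5 × ((-0.57) − 2.03) = 2.37
ŷ = 2.37 / 0.5 = 4.74

4.74%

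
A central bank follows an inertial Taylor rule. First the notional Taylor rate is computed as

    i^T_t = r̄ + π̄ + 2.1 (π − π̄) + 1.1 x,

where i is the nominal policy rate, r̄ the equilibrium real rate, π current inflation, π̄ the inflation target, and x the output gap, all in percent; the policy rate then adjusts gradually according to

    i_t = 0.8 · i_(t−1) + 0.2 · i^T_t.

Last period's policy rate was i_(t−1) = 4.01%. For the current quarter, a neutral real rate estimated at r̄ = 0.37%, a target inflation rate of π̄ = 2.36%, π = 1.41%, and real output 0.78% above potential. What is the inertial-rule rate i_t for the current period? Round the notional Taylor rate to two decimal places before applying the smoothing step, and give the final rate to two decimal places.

3.53%

Output 0.78% above potential → x = 0.78.
i^T_t = 0.37 + 2.36 + 2.1 × (1.41 − 2.36) + 1.1 × 0.78
   = 0.37 + 2.36 − 1.995 + 0.858 = 1.59
i_t = 0.8 × 4.01 + 0.2 × 1.59 = 3.208 + 0.318 = 3.53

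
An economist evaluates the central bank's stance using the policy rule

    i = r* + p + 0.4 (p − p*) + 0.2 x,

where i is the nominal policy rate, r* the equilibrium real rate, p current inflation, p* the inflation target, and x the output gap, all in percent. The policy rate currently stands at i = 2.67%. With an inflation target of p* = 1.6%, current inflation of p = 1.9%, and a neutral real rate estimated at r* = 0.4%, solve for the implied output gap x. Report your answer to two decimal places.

0.2 x = 2.67 − 0.4 − 1.9 − 0.4 × (1.9 − 1.6) = 0.25
x = 0.25 / 0.2 = 1.25

1.25%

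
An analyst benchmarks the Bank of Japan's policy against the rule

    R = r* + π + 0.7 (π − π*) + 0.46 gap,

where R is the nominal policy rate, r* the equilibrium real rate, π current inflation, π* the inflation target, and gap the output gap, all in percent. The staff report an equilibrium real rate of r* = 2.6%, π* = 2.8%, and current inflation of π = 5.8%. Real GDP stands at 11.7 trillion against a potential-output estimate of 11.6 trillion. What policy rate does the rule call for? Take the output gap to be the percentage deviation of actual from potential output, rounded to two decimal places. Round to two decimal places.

10.90%

Output gap = 100 × (11.7 − 11.6) / 11.6 = 0.86%.
R = 2.60 + 5.80 + 0.7 × (5.80 − 2.80) + 0.46 × 0.86
   = 2.60 + 5.8 + 2.1 + 0.3956 = 10.90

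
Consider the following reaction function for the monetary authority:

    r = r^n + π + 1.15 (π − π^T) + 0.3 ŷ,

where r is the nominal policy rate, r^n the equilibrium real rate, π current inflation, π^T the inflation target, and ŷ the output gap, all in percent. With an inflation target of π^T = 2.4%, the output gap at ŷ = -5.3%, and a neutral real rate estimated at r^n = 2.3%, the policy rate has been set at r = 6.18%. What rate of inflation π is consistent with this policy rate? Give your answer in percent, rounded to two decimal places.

3.83%

Collecting π: r = r^n + (1 + 1.15) π − 1.15 π^T + 0.3 ŷ
2.15 π = 6.18 − 2.3 + 1.15 × 2.4 − 0.3 × (-5.3) = 8.23
π = 8.23 / 2.15 = 3.83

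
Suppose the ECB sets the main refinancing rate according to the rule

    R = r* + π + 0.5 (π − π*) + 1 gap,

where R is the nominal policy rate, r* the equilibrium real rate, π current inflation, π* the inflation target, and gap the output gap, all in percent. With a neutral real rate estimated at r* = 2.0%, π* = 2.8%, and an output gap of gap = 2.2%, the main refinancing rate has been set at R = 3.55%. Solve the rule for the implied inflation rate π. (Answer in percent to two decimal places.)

Collecting π: R = r* + (1 + 0.5) π − 0.5 π* + 1 gap
1.5 π = 3.55 − 2.0 + 0.5 × 2.8 − 1 × 2.2 = 0.75
π = 0.75 / 1.5 = 0.50

0.50%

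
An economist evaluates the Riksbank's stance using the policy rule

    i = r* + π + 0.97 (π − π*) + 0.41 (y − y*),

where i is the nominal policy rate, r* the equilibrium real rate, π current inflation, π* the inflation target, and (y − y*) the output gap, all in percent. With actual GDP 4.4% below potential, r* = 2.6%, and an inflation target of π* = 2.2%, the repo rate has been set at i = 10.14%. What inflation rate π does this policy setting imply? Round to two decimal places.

Output 4.4% below potential → (y − y*) = -4.4.
Collecting π: i = r* + (1 + 0.97) π − 0.97 π* + 0.41 (y − y*)
1.97 π = 10.14 − 2.6 + 0.97 × 2.2 − 0.41 × (-4.4) = 11.478
π = 11.478 / 1.97 = 5.83

5.83%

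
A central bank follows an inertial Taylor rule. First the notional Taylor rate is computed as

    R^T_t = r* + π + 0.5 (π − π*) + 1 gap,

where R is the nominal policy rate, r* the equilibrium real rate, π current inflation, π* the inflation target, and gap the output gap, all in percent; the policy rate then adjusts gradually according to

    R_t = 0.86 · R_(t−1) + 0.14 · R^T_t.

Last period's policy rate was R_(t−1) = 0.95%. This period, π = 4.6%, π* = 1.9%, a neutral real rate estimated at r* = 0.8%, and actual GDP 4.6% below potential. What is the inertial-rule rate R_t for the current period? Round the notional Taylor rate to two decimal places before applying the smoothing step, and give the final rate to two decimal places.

Output 4.6% below potential → gap = -4.6.
R^T_t = 0.8 + 4.6 + 0.5 × (4.6 − 1.9) + 1 × (-4.6)
   = 0.8 + 4.6 + 1.35 − 4.6 = 2.15
R_t = 0.86 × 0.95 + 0.14 × 2.15 = 0.817 + 0.301 = 1.12

1.12%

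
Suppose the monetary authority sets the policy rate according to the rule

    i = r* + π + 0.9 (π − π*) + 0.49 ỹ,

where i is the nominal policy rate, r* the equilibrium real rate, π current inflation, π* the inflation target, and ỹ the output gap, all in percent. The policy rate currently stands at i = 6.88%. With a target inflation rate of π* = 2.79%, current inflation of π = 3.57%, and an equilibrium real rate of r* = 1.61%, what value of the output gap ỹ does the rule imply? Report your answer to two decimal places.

0.49 ỹ = 6.88 − 1.61 − 3.57 − 0.9 × (3.57 − 2.79) = 0.998
ỹ = 0.998 / 0.49 = 2.04

2.04%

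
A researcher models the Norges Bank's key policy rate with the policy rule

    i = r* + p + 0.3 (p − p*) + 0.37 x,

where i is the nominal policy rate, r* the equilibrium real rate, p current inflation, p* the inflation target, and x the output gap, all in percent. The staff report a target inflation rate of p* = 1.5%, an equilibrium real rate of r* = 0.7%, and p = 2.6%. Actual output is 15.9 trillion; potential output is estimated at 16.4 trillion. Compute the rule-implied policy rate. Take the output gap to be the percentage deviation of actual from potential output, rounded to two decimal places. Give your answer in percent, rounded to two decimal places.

2.50%

Output gap = 100 × (15.9 − 16.4) / 16.4 = -3.05%.
i = 0.70 + 2.60 + 0.3 × (2.60 − 1.50) + 0.37 × (-3.05)
   = 0.70 + 2.6 + 0.33 − 1.1285 = 2.50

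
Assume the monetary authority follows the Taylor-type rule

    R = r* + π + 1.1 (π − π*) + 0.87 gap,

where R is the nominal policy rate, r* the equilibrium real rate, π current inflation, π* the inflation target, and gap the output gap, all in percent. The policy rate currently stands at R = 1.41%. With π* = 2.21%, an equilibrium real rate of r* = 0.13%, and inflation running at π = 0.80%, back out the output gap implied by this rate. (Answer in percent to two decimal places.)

0.87 gap = 1.41 − 0.13 − 0.80 − 1.1 × (0.80 − 2.21) = 2.031
gap = 2.031 / 0.87 = 2.33

2.33%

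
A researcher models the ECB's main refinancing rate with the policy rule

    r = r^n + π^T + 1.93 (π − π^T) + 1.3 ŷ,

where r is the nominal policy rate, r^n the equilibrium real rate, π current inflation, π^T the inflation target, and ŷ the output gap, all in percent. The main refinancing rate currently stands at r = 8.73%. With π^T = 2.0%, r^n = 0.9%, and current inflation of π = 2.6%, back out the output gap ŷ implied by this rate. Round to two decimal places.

1.3 ŷ = 8.73 − 0.9 − 2.0 − 1.93 × (2.6 − 2.0) = 4.672
ŷ = 4.672 / 1.3 = 3.59

3.59%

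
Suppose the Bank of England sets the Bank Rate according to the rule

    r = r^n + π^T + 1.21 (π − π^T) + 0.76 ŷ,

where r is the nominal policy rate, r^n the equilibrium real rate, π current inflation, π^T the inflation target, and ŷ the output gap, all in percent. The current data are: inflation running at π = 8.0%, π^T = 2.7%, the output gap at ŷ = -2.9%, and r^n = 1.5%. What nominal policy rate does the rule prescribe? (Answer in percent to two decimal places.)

r = 1.5 + 2.7 + 1.21 × (8.0 − 2.7) + 0.76 × (-2.9)
   = 1.5 + 2.7 + 6.413 − 2.204 = 8.41

8.41%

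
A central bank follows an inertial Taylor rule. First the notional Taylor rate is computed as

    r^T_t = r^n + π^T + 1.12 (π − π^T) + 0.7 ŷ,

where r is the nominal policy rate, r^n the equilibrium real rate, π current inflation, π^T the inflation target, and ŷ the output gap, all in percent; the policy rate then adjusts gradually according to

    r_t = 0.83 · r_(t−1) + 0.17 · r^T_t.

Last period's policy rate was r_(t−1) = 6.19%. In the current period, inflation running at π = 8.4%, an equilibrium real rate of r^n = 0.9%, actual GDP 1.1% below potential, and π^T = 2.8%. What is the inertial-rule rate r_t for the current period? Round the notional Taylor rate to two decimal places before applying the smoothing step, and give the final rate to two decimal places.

6.70%

Output 1.1% below potential → ŷ = -1.1.
r^T_t = 0.9 + 2.8 + 1.12 × (8.4 − 2.8) + 0.7 × (-1.1)
   = 0.9 + 2.8 + 6.272 − 0.77 = 9.20
r_t = 0.83 × 6.19 + 0.17 × 9.20 = 5.1377 + 1.564 = 6.70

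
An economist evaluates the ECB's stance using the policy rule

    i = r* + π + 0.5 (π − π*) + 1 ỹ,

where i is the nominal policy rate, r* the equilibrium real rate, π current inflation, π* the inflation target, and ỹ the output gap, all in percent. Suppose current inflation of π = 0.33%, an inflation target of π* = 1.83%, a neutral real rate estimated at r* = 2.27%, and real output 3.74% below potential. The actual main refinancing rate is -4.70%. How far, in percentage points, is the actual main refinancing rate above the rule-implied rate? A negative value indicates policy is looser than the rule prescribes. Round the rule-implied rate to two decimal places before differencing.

Output 3.74% below potential → ỹ = -3.74.
i = 2.27 + 0.33 + 0.5 × (0.33 − 1.83) + 1 × (-3.74)
   = 2.27 + 0.33 − 0.75 − 3.74 = -1.89
Deviation = -4.70 − (-1.89) = -2.81 pp.

-2.81 pp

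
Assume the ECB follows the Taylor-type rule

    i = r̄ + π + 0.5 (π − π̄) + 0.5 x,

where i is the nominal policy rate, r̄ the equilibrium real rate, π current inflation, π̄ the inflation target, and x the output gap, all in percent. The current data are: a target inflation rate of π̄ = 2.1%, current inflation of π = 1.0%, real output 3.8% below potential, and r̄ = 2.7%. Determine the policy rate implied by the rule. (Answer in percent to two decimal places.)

Output 3.8% below potential → x = -3.8.
i = 2.7 + 1.0 + 0.5 × (1.0 − 2.1) + 0.5 × (-3.8)
   = 2.7 + 1 − 0.55 − 1.9 = 1.25

1.25%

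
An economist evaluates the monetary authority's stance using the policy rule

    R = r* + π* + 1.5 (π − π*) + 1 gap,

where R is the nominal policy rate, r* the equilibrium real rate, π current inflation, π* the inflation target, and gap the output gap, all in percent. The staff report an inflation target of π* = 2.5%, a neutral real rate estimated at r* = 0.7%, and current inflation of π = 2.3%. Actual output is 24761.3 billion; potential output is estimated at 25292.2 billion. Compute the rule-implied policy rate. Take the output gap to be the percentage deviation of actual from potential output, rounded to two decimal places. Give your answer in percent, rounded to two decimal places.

0.80%

Output gap = 100 × (24761.3 − 25292.2) / 25292.2 = -2.10%.
R = 0.70 + 2.50 + 1.5 × (2.30 − 2.50) + 1 × (-2.10)
   = 0.70 + 2.5 − 0.3 − 2.1 = 0.80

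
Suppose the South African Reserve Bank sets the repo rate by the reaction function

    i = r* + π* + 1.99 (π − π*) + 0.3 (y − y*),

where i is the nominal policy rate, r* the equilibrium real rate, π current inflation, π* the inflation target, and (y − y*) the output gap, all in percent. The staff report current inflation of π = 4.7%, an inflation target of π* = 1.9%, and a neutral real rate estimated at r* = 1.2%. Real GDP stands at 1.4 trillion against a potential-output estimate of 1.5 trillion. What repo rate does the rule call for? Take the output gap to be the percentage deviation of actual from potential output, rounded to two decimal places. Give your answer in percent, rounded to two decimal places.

6.67%

Output gap = 100 × (1.4 − 1.5) / 1.5 = -6.67%.
i = 1.20 + 1.90 + 1.99 × (4.70 − 1.90) + 0.3 × (-6.67)
   = 1.20 + 1.9 + 5.572 − 2.001 = 6.67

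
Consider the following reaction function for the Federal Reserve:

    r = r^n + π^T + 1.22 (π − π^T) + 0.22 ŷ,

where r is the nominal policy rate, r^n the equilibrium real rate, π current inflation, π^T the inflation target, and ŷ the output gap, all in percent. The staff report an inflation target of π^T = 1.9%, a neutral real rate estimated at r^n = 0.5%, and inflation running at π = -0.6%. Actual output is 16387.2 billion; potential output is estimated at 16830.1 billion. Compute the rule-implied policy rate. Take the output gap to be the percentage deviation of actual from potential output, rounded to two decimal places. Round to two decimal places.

-1.23%

Output gap = 100 × (16387.2 − 16830.1) / 16830.1 = -2.63%.
r = 0.50 + 1.90 + 1.22 × (-0.60 − 1.90) + 0.22 × (-2.63)
   = 0.50 + 1.9 − 3.05 − 0.5786 = -1.23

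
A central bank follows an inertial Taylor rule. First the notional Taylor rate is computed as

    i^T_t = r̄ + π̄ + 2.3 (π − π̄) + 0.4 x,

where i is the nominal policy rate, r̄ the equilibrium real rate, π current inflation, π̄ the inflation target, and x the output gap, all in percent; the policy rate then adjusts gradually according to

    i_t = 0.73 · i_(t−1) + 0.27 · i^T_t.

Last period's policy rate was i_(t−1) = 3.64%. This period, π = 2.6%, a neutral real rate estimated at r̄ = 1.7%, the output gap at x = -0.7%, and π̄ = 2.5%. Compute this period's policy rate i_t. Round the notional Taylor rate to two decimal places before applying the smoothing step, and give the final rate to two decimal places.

3.78%

i^T_t = 1.7 + 2.5 + 2.3 × (2.6 − 2.5) + 0.4 × (-0.7)
   = 1.7 + 2.5 + 0.23 − 0.28 = 4.15
i_t = 0.73 × 3.64 + 0.27 × 4.15 = 2.6572 + 1.1205 = 3.78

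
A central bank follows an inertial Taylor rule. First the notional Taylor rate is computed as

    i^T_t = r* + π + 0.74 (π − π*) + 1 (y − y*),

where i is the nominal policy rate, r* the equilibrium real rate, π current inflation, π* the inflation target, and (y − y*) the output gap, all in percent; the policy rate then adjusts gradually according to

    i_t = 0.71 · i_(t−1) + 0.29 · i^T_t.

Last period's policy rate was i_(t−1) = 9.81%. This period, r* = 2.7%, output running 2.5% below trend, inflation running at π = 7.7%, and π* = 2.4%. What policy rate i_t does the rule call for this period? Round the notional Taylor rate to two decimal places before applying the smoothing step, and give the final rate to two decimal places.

10.39%

Output 2.5% below potential → (y − y*) = -2.5.
i^T_t = 2.7 + 7.7 + 0.74 × (7.7 − 2.4) + 1 × (-2.5)
   = 2.7 + 7.7 + 3.922 − 2.5 = 11.82
i_t = 0.71 × 9.81 + 0.29 × 11.82 = 6.9651 + 3.4278 = 10.39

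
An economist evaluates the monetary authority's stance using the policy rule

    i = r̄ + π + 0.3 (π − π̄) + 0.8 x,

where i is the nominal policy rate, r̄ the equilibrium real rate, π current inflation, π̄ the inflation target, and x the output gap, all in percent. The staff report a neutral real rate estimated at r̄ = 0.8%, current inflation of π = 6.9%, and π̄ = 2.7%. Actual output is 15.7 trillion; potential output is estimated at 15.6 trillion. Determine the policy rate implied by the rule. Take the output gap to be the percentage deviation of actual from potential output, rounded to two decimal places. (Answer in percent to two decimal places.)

Output gap = 100 × (15.7 − 15.6) / 15.6 = 0.64%.
i = 0.80 + 6.90 + 0.3 × (6.90 − 2.70) + 0.8 × 0.64
   = 0.80 + 6.9 + 1.26 + 0.512 = 9.47

9.47%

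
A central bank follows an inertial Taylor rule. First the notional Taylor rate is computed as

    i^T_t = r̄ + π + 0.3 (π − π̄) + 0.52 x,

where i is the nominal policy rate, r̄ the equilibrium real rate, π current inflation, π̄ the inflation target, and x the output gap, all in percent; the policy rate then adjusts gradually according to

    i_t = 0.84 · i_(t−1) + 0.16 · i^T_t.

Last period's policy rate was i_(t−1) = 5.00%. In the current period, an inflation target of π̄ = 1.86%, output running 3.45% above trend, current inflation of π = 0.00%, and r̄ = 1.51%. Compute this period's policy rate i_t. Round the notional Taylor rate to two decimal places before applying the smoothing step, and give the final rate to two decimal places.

4.64%

Output 3.45% above potential → x = 3.45.
i^T_t = 1.51 + 0.00 + 0.3 × (0.00 − 1.86) + 0.52 × 3.45
   = 1.51 + 0 − 0.558 + 1.794 = 2.75
i_t = 0.84 × 5.00 + 0.16 × 2.75 = 4.2 + 0.44 = 4.64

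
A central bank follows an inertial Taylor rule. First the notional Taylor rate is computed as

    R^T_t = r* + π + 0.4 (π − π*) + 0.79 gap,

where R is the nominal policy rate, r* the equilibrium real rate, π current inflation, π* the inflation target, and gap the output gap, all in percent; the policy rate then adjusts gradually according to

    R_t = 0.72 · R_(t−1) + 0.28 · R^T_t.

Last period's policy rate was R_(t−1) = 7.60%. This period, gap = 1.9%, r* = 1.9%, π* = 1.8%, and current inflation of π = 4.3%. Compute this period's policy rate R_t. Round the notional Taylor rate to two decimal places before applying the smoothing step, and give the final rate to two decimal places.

7.91%

R^T_t = 1.9 + 4.3 + 0.4 × (4.3 − 1.8) + 0.79 × 1.9
   = 1.9 + 4.3 + 1 + 1.501 = 8.70
R_t = 0.72 × 7.60 + 0.28 × 8.70 = 5.472 + 2.436 = 7.91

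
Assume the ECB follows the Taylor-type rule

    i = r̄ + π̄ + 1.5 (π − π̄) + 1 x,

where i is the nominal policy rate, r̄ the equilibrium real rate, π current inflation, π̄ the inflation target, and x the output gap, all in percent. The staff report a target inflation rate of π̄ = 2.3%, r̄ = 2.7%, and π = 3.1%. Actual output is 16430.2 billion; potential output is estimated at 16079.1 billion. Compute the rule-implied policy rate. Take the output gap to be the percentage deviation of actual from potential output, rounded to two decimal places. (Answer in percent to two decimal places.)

8.38%

Output gap = 100 × (16430.2 − 16079.1) / 16079.1 = 2.18%.
i = 2.70 + 2.30 + 1.5 × (3.10 − 2.30) + 1 × 2.18
   = 2.70 + 2.3 + 1.2 + 2.18 = 8.38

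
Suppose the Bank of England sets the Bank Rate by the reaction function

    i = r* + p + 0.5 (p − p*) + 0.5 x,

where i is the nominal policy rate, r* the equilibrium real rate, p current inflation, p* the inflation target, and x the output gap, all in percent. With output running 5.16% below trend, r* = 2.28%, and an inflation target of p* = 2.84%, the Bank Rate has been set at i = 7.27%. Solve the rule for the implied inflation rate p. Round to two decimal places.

Output 5.16% below potential → x = -5.16.
Collecting p: i = r* + (1 + 0.5) p − 0.5 p* + 0.5 x
1.5 p = 7.27 − 2.28 + 0.5 × 2.84 − 0.5 × (-5.16) = 8.99
p = 8.99 / 1.5 = 5.99

5.99%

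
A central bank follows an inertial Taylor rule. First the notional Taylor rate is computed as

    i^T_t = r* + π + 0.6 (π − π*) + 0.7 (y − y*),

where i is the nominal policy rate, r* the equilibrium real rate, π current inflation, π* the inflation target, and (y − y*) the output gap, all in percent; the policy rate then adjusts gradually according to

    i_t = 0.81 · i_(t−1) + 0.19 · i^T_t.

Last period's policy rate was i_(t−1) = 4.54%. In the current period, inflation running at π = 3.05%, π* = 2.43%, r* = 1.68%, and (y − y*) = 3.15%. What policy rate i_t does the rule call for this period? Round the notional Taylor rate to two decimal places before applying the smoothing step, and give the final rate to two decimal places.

5.07%

i^T_t = 1.68 + 3.05 + 0.6 × (3.05 − 2.43) + 0.7 × 3.15
   = 1.68 + 3.05 + 0.372 + 2.205 = 7.31
i_t = 0.81 × 4.54 + 0.19 × 7.31 = 3.6774 + 1.3889 = 5.07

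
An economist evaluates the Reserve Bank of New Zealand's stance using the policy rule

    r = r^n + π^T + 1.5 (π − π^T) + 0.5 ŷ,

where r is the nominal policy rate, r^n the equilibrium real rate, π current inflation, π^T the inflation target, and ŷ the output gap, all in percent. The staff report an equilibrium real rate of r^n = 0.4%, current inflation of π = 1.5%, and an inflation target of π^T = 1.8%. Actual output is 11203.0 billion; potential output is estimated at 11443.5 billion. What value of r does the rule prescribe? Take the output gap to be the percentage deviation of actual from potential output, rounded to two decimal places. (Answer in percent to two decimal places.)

Output gap = 100 × (11203.0 − 11443.5) / 11443.5 = -2.10%.
r = 0.40 + 1.80 + 1.5 × (1.50 − 1.80) + 0.5 × (-2.10)
   = 0.40 + 1.8 − 0.45 − 1.05 = 0.70

0.70%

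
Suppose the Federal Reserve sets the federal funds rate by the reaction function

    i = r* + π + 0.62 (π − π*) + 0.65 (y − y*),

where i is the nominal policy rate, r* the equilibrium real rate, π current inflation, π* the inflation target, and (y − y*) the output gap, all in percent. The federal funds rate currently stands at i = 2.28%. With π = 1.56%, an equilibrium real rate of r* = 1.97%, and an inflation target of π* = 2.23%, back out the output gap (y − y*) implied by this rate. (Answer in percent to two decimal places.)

-1.28%

0.65 (y − y*) = 2.28 − 1.97 − 1.56 − 0.62 × (1.56 − 2.23) = -0.8346
(y − y*) = -0.8346 / 0.65 = -1.28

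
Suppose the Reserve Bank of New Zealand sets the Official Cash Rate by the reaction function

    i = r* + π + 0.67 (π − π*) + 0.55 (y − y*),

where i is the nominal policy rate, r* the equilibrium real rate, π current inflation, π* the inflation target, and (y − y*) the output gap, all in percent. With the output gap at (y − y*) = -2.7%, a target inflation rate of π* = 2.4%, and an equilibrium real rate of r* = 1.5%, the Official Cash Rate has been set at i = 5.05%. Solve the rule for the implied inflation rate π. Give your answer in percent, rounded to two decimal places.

Collecting π: i = r* + (1 + 0.67) π − 0.67 π* + 0.55 (y − y*)
1.67 π = 5.05 − 1.5 + 0.67 × 2.4 − 0.55 × (-2.7) = 6.643
π = 6.643 / 1.67 = 3.98

3.98%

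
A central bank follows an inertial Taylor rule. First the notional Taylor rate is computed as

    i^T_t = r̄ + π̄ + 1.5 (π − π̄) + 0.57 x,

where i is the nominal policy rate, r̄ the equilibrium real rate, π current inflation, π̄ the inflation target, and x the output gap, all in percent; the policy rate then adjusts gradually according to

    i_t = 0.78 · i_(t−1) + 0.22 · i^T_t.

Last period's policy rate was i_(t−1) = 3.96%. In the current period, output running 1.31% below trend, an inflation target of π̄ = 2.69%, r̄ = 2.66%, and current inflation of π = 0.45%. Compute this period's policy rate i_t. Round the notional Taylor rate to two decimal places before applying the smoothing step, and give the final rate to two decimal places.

3.36%

Output 1.31% below potential → x = -1.31.
i^T_t = 2.66 + 2.69 + 1.5 × (0.45 − 2.69) + 0.57 × (-1.31)
   = 2.66 + 2.69 − 3.36 − 0.7467 = 1.24
i_t = 0.78 × 3.96 + 0.22 × 1.24 = 3.0888 + 0.2728 = 3.36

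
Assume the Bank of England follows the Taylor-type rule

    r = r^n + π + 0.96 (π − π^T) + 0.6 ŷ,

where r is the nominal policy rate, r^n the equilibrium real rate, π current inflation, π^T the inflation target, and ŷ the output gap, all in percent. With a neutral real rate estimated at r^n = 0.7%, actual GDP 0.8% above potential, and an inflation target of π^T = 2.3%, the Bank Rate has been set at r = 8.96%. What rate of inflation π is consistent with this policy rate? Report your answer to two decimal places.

5.10%

Output 0.8% above potential → ŷ = 0.8.
Collecting π: r = r^n + (1 + 0.96) π − 0.96 π^T + 0.6 ŷ
1.96 π = 8.96 − 0.7 + 0.96 × 2.3 − 0.6 × 0.8 = 9.988
π = 9.988 / 1.96 = 5.10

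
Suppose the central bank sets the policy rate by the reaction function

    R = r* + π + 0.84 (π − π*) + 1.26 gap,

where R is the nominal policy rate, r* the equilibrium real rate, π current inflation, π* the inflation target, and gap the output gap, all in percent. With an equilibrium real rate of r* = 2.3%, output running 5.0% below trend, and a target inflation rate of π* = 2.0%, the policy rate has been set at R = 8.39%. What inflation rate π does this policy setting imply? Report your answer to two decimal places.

Output 5.0% below potential → gap = -5.0.
Collecting π: R = r* + (1 + 0.84) π − 0.84 π* + 1.26 gap
1.84 π = 8.39 − 2.3 + 0.84 × 2.0 − 1.26 × (-5.0) = 14.07
π = 14.07 / 1.84 = 7.65

7.65%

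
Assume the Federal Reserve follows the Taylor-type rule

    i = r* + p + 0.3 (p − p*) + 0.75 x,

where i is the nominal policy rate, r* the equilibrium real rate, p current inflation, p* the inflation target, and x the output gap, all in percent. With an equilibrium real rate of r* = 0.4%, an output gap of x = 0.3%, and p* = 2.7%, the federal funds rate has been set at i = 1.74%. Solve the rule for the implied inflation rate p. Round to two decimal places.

Collecting p: i = r* + (1 + 0.3) p − 0.3 p* + 0.75 x
1.3 p = 1.74 − 0.4 + 0.3 × 2.7 − 0.75 × 0.3 = 1.925
p = 1.925 / 1.3 = 1.48

1.48%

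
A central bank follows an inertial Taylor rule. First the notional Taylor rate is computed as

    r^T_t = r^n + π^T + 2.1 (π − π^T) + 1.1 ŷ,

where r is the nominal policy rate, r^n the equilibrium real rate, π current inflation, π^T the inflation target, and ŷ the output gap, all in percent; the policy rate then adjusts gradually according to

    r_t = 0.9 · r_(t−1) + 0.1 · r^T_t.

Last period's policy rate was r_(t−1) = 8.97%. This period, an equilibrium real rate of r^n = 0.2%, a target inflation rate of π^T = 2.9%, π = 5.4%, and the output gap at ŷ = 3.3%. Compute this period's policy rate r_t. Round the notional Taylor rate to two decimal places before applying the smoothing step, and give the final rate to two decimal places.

9.27%

r^T_t = 0.2 + 2.9 + 2.1 × (5.4 − 2.9) + 1.1 × 3.3
   = 0.2 + 2.9 + 5.25 + 3.63 = 11.98
r_t = 0.9 × 8.97 + 0.1 × 11.98 = 8.073 + 1.198 = 9.27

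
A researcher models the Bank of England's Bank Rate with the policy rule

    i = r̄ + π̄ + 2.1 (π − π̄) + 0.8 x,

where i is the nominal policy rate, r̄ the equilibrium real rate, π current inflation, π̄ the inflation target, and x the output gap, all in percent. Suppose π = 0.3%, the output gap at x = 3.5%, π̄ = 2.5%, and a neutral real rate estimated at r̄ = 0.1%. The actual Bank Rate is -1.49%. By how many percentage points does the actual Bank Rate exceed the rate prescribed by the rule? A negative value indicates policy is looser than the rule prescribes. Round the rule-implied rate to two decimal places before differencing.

i = 0.1 + 2.5 + 2.1 × (0.3 − 2.5) + 0.8 × 3.5
   = 0.1 + 2.5 − 4.62 + 2.8 = 0.78
Deviation = -1.49 − 0.78 = -2.27 pp.

-2.27 pp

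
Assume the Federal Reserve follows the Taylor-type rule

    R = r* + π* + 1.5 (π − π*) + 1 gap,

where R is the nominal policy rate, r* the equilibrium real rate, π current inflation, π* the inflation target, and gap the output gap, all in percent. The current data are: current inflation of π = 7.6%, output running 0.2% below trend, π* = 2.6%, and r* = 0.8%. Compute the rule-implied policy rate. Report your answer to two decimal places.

Output 0.2% below potential → gap = -0.2.
R = 0.8 + 2.6 + 1.5 × (7.6 − 2.6) + 1 × (-0.2)
   = 0.8 + 2.6 + 7.5 − 0.2 = 10.70

10.70%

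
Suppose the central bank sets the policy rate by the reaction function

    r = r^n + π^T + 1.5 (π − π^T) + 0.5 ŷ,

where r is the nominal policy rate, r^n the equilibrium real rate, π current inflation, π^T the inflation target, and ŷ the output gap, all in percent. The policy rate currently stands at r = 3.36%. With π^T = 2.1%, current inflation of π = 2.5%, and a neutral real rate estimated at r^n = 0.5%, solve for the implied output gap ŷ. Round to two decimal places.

0.32%

0.5 ŷ = 3.36 − 0.5 − 2.1 − 1.5 × (2.5 − 2.1) = 0.16
ŷ = 0.16 / 0.5 = 0.32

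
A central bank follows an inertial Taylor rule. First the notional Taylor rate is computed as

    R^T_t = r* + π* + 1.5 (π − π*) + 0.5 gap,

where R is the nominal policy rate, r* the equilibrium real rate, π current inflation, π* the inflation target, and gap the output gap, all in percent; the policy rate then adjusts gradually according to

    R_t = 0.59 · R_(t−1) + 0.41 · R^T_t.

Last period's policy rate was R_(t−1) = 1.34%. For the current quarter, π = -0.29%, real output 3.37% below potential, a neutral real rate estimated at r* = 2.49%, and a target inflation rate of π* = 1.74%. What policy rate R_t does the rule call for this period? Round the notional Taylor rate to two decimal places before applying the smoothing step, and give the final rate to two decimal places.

Output 3.37% below potential → gap = -3.37.
R^T_t = 2.49 + 1.74 + 1.5 × (-0.29 − 1.74) + 0.5 × (-3.37)
   = 2.49 + 1.74 − 3.045 − 1.685 = -0.50
R_t = 0.59 × 1.34 + 0.41 × (-0.50) = 0.7906 − 0.205 = 0.59

0.59%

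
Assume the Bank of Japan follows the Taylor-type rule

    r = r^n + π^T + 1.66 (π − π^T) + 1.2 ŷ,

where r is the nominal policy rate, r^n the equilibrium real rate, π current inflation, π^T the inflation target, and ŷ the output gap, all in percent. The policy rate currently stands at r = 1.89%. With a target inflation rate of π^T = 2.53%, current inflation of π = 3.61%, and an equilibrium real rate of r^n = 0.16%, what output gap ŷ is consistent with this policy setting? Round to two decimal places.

1.2 ŷ = 1.89 − 0.16 − 2.53 − 1.66 × (3.61 − 2.53) = -2.5928
ŷ = -2.5928 / 1.2 = -2.16

-2.16%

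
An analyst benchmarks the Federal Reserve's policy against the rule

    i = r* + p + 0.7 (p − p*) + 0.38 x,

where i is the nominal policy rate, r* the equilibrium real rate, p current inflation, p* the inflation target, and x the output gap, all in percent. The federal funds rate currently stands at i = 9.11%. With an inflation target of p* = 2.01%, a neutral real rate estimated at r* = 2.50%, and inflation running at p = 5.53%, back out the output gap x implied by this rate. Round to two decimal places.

-3.64%

0.38 x = 9.11 − 2.50 − 5.53 − 0.7 × (5.53 − 2.01) = -1.384
x = -1.384 / 0.38 = -3.64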